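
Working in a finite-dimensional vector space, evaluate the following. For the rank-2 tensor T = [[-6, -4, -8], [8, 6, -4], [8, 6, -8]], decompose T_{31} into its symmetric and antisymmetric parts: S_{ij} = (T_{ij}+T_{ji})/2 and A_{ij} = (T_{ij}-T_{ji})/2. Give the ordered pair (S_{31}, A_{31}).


T_{31} = 8
T_{13} = -8
S_{31} = (8 + -8)/2 = 0/2 = 0
A_{31} = (8 - -8)/2 = 16/2 = 8
Check: S + A = 0 + 8 = 8 = T_{31}.

(0, 8)


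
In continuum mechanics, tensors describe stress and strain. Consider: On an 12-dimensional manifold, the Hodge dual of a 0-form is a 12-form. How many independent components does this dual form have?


The Hodge dual of a p-form on an n-dimensional manifold is an (n-p)-form.
n = 12, p = 0, so dual degree = 12 - 0 = 12
The number of components is C(n, n-p) = C(12, 12) = 1

1


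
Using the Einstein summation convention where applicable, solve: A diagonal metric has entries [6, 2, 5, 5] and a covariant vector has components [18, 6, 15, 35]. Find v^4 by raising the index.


To raise an index with a diagonal metric: v^i = v_i / g_{ii}.
For index 4: v_4 = 35, g_{44} = 5
v^4 = 35 / 5 = 7

7


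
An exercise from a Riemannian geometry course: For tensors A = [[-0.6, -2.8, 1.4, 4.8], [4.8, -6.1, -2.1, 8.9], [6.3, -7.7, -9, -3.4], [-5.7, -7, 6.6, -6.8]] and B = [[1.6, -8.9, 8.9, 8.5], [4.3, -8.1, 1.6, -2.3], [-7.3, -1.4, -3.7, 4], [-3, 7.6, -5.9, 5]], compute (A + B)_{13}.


Tensor addition is component-wise: (A + B)_{ij} = A_{ij} + B_{ij}.
A_{13} = 1.4
B_{13} = 8.9
(A + B)_{13} = 1.4 + 8.9 = 10.3

10.3


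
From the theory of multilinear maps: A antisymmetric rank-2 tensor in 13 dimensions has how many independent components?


A antisymmetric rank-2 tensor in d dimensions has d(d-1)/2 independent components.
d = 13
d(d-1)/2 = 13 * 12 / 2 = 156 / 2 = 78

78


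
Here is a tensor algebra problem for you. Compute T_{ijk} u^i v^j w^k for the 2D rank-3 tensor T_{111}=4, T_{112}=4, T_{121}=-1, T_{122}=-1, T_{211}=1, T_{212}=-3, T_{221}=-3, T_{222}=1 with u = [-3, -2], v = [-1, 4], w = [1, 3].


S = sum over i,j,k of T_{ijk} u_i v_j w_k. Expanding all 8 terms:
T_{111}*u_1*v_1*w_1 = 4*-3*-1*1 = 12  (running total: 12)
T_{112}*u_1*v_1*w_2 = 4*-3*-1*3 = 36  (running total: 48)
T_{121}*u_1*v_2*w_1 = -1*-3*4*1 = 12  (running total: 60)
T_{122}*u_1*v_2*w_2 = -1*-3*4*3 = 36  (running total: 96)
T_{211}*u_2*v_1*w_1 = 1*-2*-1*1 = 2  (running total: 98)
T_{212}*u_2*v_1*w_2 = -3*-2*-1*3 = -18  (running total: 80)
T_{221}*u_2*v_2*w_1 = -3*-2*4*1 = 24  (running total: 104)
T_{222}*u_2*v_2*w_2 = 1*-2*4*3 = -24  (running total: 80)
S = 80

80


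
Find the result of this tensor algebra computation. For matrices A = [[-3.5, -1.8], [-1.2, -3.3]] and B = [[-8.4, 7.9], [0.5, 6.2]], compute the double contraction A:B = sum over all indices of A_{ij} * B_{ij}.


A:B = sum over all i,j of A_{ij} * B_{ij}.
Row 1: -3.5*-8.4=29.4, -1.8*7.9=-14.22 => row sum = 15.18
Row 2: -1.2*0.5=-0.6, -3.3*6.2=-20.46 => row sum = -21.06
Total = 15.18 + -21.06 = -5.88

-5.88


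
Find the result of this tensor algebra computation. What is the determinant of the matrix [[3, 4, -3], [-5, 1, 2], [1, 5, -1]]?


Expanding along the first row, det(A) = a11*M_11 - a12*M_12 + a13*M_13, where M_1j is the (1,j) minor.
Minor M_11 = 1*-1 - 2*5 = -11
Minor M_12 = -5*-1 - 2*1 = 3
Minor M_13 = -5*5 - 1*1 = -26
det = 3*(-11) - 4*(3) + -3*(-26)
    = -33 - 12 + 78
    = 33

33


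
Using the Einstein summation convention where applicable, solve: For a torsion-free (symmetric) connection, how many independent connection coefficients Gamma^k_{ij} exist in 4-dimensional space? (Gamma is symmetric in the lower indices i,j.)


Christoffel symbols Gamma^k_{ij} are symmetric in i,j, so there are d * d(d+1)/2 independent symbols.
d = 4
d(d+1)/2 = 4 * 5 / 2 = 10
Total = 4 * 10 = 40

40


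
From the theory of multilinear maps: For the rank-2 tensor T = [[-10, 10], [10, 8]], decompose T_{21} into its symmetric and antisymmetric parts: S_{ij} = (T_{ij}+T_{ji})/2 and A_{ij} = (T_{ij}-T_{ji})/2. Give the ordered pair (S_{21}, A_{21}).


T_{21} = 10
T_{12} = 10
S_{21} = (10 + 10)/2 = 20/2 = 10
A_{21} = (10 - 10)/2 = 0/2 = 0
Check: S + A = 10 + 0 = 10 = T_{21}.

(10, 0)


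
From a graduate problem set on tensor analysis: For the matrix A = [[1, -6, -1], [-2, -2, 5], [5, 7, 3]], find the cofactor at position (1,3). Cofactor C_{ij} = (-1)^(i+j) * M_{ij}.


To find cofactor C_{13}, delete row 1 and column 3.
The resulting 2x2 submatrix is: [[-2, -2], [5, 7]]
Minor M_{13} = -2*7 - -2*5
  = -14 - -10 = -4
Sign = (-1)^(1+3) = (-1)^4 = 1
Cofactor C_{13} = 1 * -4 = -4

-4


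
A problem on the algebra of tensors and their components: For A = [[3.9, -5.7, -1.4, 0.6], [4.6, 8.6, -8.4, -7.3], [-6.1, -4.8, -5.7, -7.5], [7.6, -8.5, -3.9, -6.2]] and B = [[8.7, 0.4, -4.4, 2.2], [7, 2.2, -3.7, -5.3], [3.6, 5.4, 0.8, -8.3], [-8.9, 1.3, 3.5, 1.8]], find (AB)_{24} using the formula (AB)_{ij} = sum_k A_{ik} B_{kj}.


(AB)_{ij} = sum_k A_{ik} B_{kj}.
For i=2, j=4:
A_{21} * B_{14} = 4.6 * 2.2 = 10.12
A_{22} * B_{24} = 8.6 * -5.3 = -45.58
A_{23} * B_{34} = -8.4 * -8.3 = 69.72
A_{24} * B_{44} = -7.3 * 1.8 = -13.14
Sum = 10.12 + -45.58 + 69.72 + -13.14 = 21.12

21.12


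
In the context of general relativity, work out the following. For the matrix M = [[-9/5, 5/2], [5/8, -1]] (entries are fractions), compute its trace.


The trace is the sum of diagonal entries.
Diagonal: M[1,1] = -9/5, M[2,2] = -1
Tr(M) = -9/5 + -1
Computing step by step:
After adding M[1,1]: -9/5
After adding M[2,2]: -14/5
Tr(M) = -14/5

-14/5


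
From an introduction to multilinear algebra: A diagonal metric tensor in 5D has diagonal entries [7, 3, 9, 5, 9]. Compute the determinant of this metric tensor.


For a diagonal metric, the determinant is the product of diagonal entries.
Diagonal entries: 7, 3, 9, 5, 9
det(g) = 7 * 3 * 9 * 5 * 9 = 8505

8505


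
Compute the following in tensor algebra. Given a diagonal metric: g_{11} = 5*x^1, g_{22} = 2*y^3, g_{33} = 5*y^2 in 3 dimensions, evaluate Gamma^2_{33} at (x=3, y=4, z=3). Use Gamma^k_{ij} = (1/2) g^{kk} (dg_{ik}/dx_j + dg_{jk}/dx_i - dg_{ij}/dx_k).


For a diagonal metric, Gamma^k_{ij} = (1/2) g^{kk} (dg_{ik}/dx_j + dg_{jk}/dx_i - dg_{ij}/dx_k).
The metric is diagonal, so g_{ab} = 0 for a != b.
At the given point: g_{11} = 15, g_{22} = 128, g_{33} = 80
g^{22} = 1/128
dg_{32}/dx_3 = 0 (off-diagonal)
dg_{32}/dx_3 = 0 (off-diagonal)
dg_{33}/dx_2 = dg_{33}/dx_2 = 40
Numerator = 0 + 0 - 40 = -40
Gamma^2_{33} = -40 / (2 * 128) = -5/32

-5/32


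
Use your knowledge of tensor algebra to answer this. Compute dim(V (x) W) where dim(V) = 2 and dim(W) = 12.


The dimension of a tensor product is the product of dimensions.
dim(V) = 2, dim(W) = 12
dim(V (x) W) = 2 * 12 = 24

24


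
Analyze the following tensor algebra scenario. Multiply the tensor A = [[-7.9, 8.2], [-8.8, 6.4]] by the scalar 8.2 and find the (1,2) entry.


Scalar multiplication: (cA)_{ij} = c * A_{ij}.
c = 8.2
A_{12} = 8.2
(cA)_{12} = 8.2 * 8.2 = 67.24

67.24


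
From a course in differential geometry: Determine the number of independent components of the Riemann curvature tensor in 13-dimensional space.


The Riemann tensor in d dimensions has d^2(d^2 - 1)/12 independent components.
d = 13, so d^2 = 169
d^2 - 1 = 168
d^2(d^2 - 1) = 169 * 168 = 28392
Divide by 12: 28392 / 12 = 2366

2366


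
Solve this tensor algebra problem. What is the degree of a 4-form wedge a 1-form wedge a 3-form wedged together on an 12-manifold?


The degree of a wedge product is the sum of the degrees of the individual forms.
Degrees: 4, 1, 3
Total degree = 4 + 1 + 3 = 8

8


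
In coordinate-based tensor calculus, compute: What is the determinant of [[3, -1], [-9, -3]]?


For a 2x2 matrix [[a, b], [c, d]], det = a*d - b*c.
a = 3, b = -1, c = -9, d = -3
a*d = 3 * -3 = -9
b*c = -1 * -9 = 9
det = -9 - 9 = -18

-18


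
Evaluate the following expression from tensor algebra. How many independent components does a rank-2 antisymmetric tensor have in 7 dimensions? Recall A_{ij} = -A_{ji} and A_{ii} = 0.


An antisymmetric rank-2 tensor satisfies A_{ij} = -A_{ji}, so diagonal entries are zero.
The independent components are the upper-triangular entries: C(n, 2) = n(n-1)/2.
n = 7
C(7, 2) = 7 * 6 / 2 = 42 / 2 = 21

21


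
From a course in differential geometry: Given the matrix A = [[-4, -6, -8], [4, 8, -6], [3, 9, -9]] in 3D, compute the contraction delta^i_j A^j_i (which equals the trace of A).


The contraction (trace) of a rank-2 tensor is the sum of its diagonal elements.
Diagonal entries: A[1,1] = -4, A[2,2] = 8, A[3,3] = -9
Tr(A) = -4 + 8 + -9 = -5

-5


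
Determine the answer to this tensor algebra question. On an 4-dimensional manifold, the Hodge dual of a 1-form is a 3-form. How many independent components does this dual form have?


The Hodge dual of a p-form on an n-dimensional manifold is an (n-p)-form.
n = 4, p = 1, so dual degree = 4 - 1 = 3
The number of components is C(n, n-p) = C(4, 3) = 4

4


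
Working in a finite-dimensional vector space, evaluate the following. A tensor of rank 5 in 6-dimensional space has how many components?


The number of components of a rank-r tensor in d dimensions is d^r.
Here d = 6 and r = 5.
6^5 = 7776

7776


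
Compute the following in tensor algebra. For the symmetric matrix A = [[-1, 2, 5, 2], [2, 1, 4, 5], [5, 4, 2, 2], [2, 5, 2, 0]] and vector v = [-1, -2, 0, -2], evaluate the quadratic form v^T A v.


First compute Av:
(Av)_1 = -1*-1 + 2*-2 + 5*0 + 2*-2 = -7
(Av)_2 = 2*-1 + 1*-2 + 4*0 + 5*-2 = -14
(Av)_3 = 5*-1 + 4*-2 + 2*0 + 2*-2 = -17
(Av)_4 = 2*-1 + 5*-2 + 2*0 + 0*-2 = -12
Av = [-7, -14, -17, -12]
Then v^T (Av) = -1*-7 + -2*-14 + 0*-17 + -2*-12
= 7 + 28 + 0 + 24 = 59

59


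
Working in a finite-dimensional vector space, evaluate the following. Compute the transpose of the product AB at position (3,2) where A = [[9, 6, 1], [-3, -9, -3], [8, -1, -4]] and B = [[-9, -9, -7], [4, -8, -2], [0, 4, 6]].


(AB)^T_{ij} = (AB)_{ji} = sum_k A_{jk} B_{ki}.
For i=3, j=2 we need (AB)_{23}:
A_{21} * B_{13} = -3 * -7 = 21
A_{22} * B_{23} = -9 * -2 = 18
A_{23} * B_{33} = -3 * 6 = -18
Sum = 21 + 18 + -18 = 21

21


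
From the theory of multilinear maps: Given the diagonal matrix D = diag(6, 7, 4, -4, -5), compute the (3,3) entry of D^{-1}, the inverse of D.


For a diagonal matrix, the inverse has entries (D^{-1})_{ii} = 1/d_{ii}.
The diagonal entries are: d_{11} = 6, d_{22} = 7, d_{33} = 4, d_{44} = -4, d_{55} = -5
We need (D^{-1})_{33} = 1/d_{33} = 1/4 = 1/4

1/4


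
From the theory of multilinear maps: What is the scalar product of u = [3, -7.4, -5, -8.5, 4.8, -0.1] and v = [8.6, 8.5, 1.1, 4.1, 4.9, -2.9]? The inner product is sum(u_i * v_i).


The inner product u . v = sum of u_i * v_i.
Term-by-term: 3 * 8.6, -7.4 * 8.5, -5 * 1.1, -8.5 * 4.1, 4.8 * 4.9, -0.1 * -2.9
Products: 25.8, -62.9, -5.5, -34.85, 23.52, 0.29
Sum = 25.8 + -62.9 + -5.5 + -34.85 + 23.52 + 0.29 = -53.64

-53.64


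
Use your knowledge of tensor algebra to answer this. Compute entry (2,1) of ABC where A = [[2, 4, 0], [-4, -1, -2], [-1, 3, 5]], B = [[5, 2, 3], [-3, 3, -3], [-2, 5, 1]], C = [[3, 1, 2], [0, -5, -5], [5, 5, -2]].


(ABC)_{21} = sum_m (AB)_{2m} C_{m1}. First compute row 2 of AB.
(AB)_{21} = -4*5 + -1*-3 + -2*-2 = -13
(AB)_{22} = -4*2 + -1*3 + -2*5 = -21
(AB)_{23} = -4*3 + -1*-3 + -2*1 = -11
Now contract with column 1 of C:
(AB)_{21} * C_{11} = -13 * 3 = -39
(AB)_{22} * C_{21} = -21 * 0 = 0
(AB)_{23} * C_{31} = -11 * 5 = -55
(ABC)_{21} = -39 + 0 + -55 = -94

-94


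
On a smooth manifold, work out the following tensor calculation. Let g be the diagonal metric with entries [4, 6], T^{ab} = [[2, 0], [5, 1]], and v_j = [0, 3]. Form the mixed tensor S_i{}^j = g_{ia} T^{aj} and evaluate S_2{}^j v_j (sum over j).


Step 1: lower the first index. For a diagonal metric, g_{ia} T^{aj} = g_{ii} T^{ij} (no sum on i).
g_{22} = 6
S_2{}^1 = 6 * T^{21} = 6 * 5 = 30
S_2{}^2 = 6 * T^{22} = 6 * 1 = 6
Step 2: contract S_2{}^j with v_j.
S_2{}^1 * v_1 = 30 * 0 = 0
S_2{}^2 * v_2 = 6 * 3 = 18
Result = 0 + 18 = 18

18


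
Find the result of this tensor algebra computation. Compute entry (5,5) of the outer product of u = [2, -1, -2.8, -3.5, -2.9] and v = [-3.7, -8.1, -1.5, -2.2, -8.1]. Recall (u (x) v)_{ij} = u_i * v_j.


The outer product entry T_{ij} = u_i * v_j.
We need i=5, j=5.
u_5 = -2.9, v_5 = -8.1
T_{5,5} = -2.9 * -8.1 = 23.49

23.49


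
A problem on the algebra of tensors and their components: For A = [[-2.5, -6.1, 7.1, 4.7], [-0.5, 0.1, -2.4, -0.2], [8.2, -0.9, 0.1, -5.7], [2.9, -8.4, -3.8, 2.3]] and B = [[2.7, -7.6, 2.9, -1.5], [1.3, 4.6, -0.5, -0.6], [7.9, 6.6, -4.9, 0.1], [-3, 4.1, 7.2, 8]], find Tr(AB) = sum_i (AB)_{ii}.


Tr(AB) = sum_i (AB)_{ii} where (AB)_{ii} = sum_k A_{ik} B_{ki}.
(AB)_{11} = -2.5*2.7 + -6.1*1.3 + 7.1*7.9 + 4.7*-3 = 27.31
(AB)_{22} = -0.5*-7.6 + 0.1*4.6 + -2.4*6.6 + -0.2*4.1 = -12.4
(AB)_{33} = 8.2*2.9 + -0.9*-0.5 + 0.1*-4.9 + -5.7*7.2 = -17.3
(AB)_{44} = 2.9*-1.5 + -8.4*-0.6 + -3.8*0.1 + 2.3*8 = 18.71
Tr(AB) = 27.31 + -12.4 + -17.3 + 18.71 = 16.32

16.32


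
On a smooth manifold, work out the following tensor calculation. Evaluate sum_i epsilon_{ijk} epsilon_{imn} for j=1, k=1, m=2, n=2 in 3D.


Using the identity: epsilon_{ijk} epsilon_{imn} = delta_{jm} delta_{kn} - delta_{jn} delta_{km}.
delta_{12} = 0
delta_{12} = 0
delta_{12} = 0
delta_{12} = 0
Result = 0 * 0 - 0 * 0 = 0 - 0 = 0

0


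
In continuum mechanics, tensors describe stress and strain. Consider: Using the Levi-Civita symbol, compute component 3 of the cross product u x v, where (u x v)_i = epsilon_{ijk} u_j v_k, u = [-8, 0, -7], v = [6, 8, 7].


(u x v)_3 = sum_{j,k} epsilon_{3jk} u_j v_k. Only permutations of (1,2,3) contribute; the two non-zero terms are:
eps_{312} u_1 v_2 = 1 * -8 * 8 = -64
eps_{321} u_2 v_1 = -1 * 0 * 6 = 0
(u x v)_3 = -64

-64


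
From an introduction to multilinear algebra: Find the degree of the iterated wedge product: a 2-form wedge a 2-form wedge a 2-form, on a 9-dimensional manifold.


The degree of a wedge product is the sum of the degrees of the individual forms.
Degrees: 2, 2, 2
Total degree = 2 + 2 + 2 = 6

6


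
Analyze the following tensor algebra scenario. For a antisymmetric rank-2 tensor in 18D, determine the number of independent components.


A antisymmetric rank-2 tensor in d dimensions has d(d-1)/2 independent components.
d = 18
d(d-1)/2 = 18 * 17 / 2 = 306 / 2 = 153

153


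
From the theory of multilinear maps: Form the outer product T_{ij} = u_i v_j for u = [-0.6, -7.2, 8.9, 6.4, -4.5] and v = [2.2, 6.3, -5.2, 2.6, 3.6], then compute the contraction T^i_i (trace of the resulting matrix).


The outer product gives T_{ij} = u_i v_j.
The trace (contraction) is Tr(T) = sum_i T_{ii} = sum_i u_i v_i.
Diagonal entries:
T_{11} = u_1 * v_1 = -0.6 * 2.2 = -1.32
T_{22} = u_2 * v_2 = -7.2 * 6.3 = -45.36
T_{33} = u_3 * v_3 = 8.9 * -5.2 = -46.28
T_{44} = u_4 * v_4 = 6.4 * 2.6 = 16.64
T_{55} = u_5 * v_5 = -4.5 * 3.6 = -16.2
Tr(T) = -1.32 + -45.36 + -46.28 + 16.64 + -16.2 = -92.52

-92.52


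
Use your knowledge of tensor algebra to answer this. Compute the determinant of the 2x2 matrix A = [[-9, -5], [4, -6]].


For a 2x2 matrix [[a, b], [c, d]], det = a*d - b*c.
a = -9, b = -5, c = 4, d = -6
a*d = -9 * -6 = 54
b*c = -5 * 4 = -20
det = 54 - -20 = 74

74


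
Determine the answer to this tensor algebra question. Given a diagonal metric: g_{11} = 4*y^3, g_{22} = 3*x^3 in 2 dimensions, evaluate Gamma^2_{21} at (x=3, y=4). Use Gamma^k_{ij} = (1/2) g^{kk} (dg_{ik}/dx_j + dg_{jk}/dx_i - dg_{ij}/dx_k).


For a diagonal metric, Gamma^k_{ij} = (1/2) g^{kk} (dg_{ik}/dx_j + dg_{jk}/dx_i - dg_{ij}/dx_k).
The metric is diagonal, so g_{ab} = 0 for a != b.
At the given point: g_{11} = 256, g_{22} = 81
g^{22} = 1/81
dg_{22}/dx_1 = dg_{22}/dx_1 = 81
dg_{12}/dx_2 = 0 (off-diagonal)
dg_{21}/dx_2 = 0 (off-diagonal)
Numerator = 81 + 0 - 0 = 81
Gamma^2_{21} = 81 / (2 * 81) = 1/2

1/2


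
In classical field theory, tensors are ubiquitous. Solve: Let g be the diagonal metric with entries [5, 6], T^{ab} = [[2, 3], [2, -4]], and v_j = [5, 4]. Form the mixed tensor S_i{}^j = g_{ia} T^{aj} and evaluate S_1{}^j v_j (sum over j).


Step 1: lower the first index. For a diagonal metric, g_{ia} T^{aj} = g_{ii} T^{ij} (no sum on i).
g_{11} = 5
S_1{}^1 = 5 * T^{11} = 5 * 2 = 10
S_1{}^2 = 5 * T^{12} = 5 * 3 = 15
Step 2: contract S_1{}^j with v_j.
S_1{}^1 * v_1 = 10 * 5 = 50
S_1{}^2 * v_2 = 15 * 4 = 60
Result = 50 + 60 = 110

110


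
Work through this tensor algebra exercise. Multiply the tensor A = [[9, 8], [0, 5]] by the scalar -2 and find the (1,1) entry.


Scalar multiplication: (cA)_{ij} = c * A_{ij}.
c = -2
A_{11} = 9
(cA)_{11} = -2 * 9 = -18

-18


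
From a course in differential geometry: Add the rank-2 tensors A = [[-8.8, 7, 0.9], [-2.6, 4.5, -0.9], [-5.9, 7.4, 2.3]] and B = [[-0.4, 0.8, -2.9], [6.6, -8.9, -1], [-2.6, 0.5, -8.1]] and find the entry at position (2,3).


Tensor addition is component-wise: (A + B)_{ij} = A_{ij} + B_{ij}.
A_{23} = -0.9
B_{23} = -1
(A + B)_{23} = -0.9 + -1 = -1.9

-1.9


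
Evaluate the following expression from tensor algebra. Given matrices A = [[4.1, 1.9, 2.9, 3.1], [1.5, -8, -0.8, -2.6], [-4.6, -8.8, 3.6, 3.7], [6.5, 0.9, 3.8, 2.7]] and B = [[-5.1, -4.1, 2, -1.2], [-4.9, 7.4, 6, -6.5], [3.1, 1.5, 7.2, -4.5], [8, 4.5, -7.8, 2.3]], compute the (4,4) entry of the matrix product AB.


(AB)_{ij} = sum_k A_{ik} B_{kj}.
For i=4, j=4:
A_{41} * B_{14} = 6.5 * -1.2 = -7.8
A_{42} * B_{24} = 0.9 * -6.5 = -5.85
A_{43} * B_{34} = 3.8 * -4.5 = -17.1
A_{44} * B_{44} = 2.7 * 2.3 = 6.21
Sum = -7.8 + -5.85 + -17.1 + 6.21 = -24.54

-24.54


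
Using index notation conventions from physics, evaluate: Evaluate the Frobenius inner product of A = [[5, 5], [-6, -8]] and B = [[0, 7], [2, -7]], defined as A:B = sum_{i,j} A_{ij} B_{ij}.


A:B = sum over all i,j of A_{ij} * B_{ij}.
Row 1: 5*0=0, 5*7=35 => row sum = 35
Row 2: -6*2=-12, -8*-7=56 => row sum = 44
Total = 35 + 44 = 79

79


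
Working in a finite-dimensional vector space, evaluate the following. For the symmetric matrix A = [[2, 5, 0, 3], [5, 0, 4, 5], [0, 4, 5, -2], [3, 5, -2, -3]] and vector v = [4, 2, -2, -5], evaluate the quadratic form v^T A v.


First compute Av:
(Av)_1 = 2*4 + 5*2 + 0*-2 + 3*-5 = 3
(Av)_2 = 5*4 + 0*2 + 4*-2 + 5*-5 = -13
(Av)_3 = 0*4 + 4*2 + 5*-2 + -2*-5 = 8
(Av)_4 = 3*4 + 5*2 + -2*-2 + -3*-5 = 41
Av = [3, -13, 8, 41]
Then v^T (Av) = 4*3 + 2*-13 + -2*8 + -5*41
= 12 + -26 + -16 + -205 = -235

-235


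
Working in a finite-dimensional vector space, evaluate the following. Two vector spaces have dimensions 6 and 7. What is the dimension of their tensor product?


The dimension of a tensor product is the product of dimensions.
dim(V) = 6, dim(W) = 7
dim(V (x) W) = 6 * 7 = 42

42


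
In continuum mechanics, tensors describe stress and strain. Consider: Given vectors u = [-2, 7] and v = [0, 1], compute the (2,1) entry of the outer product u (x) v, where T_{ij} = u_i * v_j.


The outer product entry T_{ij} = u_i * v_j.
We need i=2, j=1.
u_2 = 7, v_1 = 0
T_{2,1} = 7 * 0 = 0

0


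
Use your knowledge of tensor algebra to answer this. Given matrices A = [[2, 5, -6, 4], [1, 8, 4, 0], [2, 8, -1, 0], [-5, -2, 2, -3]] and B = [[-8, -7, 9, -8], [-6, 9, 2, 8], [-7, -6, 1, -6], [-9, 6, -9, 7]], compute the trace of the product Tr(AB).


Tr(AB) = sum_i (AB)_{ii} where (AB)_{ii} = sum_k A_{ik} B_{ki}.
(AB)_{11} = 2*-8 + 5*-6 + -6*-7 + 4*-9 = -40
(AB)_{22} = 1*-7 + 8*9 + 4*-6 + 0*6 = 41
(AB)_{33} = 2*9 + 8*2 + -1*1 + 0*-9 = 33
(AB)_{44} = -5*-8 + -2*8 + 2*-6 + -3*7 = -9
Tr(AB) = -40 + 41 + 33 + -9 = 25

25


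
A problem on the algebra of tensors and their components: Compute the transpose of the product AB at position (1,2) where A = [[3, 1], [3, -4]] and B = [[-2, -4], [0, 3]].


(AB)^T_{ij} = (AB)_{ji} = sum_k A_{jk} B_{ki}.
For i=1, j=2 we need (AB)_{21}:
A_{21} * B_{11} = 3 * -2 = -6
A_{22} * B_{21} = -4 * 0 = 0
Sum = -6 + 0 = -6

-6


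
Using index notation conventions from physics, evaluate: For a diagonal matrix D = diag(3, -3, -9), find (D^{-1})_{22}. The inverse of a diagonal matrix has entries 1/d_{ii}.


For a diagonal matrix, the inverse has entries (D^{-1})_{ii} = 1/d_{ii}.
The diagonal entries are: d_{11} = 3, d_{22} = -3, d_{33} = -9
We need (D^{-1})_{22} = 1/d_{22} = 1/-3 = -1/3

-1/3


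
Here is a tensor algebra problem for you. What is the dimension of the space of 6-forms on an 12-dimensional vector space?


The dimension of the space of p-forms on an n-dimensional space is C(n, p).
n = 12, p = 6
C(12, 6) = 12! / (6! * 6!) = 924

924


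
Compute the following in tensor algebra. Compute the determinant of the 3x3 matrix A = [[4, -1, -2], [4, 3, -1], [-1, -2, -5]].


Expanding along the first row, det(A) = a11*M_11 - a12*M_12 + a13*M_13, where M_1j is the (1,j) minor.
Minor M_11 = 3*-5 - -1*-2 = -17
Minor M_12 = 4*-5 - -1*-1 = -21
Minor M_13 = 4*-2 - 3*-1 = -5
det = 4*(-17) - -1*(-21) + -2*(-5)
    = -68 - 21 + 10
    = -79

-79


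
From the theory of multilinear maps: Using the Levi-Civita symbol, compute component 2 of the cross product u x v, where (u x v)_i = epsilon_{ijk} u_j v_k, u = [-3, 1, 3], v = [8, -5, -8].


(u x v)_2 = sum_{j,k} epsilon_{2jk} u_j v_k. Only permutations of (1,2,3) contribute; the two non-zero terms are:
eps_{213} u_1 v_3 = -1 * -3 * -8 = -24
eps_{231} u_3 v_1 = 1 * 3 * 8 = 24
(u x v)_2 = 0

0


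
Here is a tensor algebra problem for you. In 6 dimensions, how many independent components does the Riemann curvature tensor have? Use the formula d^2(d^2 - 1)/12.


The Riemann tensor in d dimensions has d^2(d^2 - 1)/12 independent components.
d = 6, so d^2 = 36
d^2 - 1 = 35
d^2(d^2 - 1) = 36 * 35 = 1260
Divide by 12: 1260 / 12 = 105

105


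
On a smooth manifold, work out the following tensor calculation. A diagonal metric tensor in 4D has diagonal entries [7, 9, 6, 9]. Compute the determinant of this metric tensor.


For a diagonal metric, the determinant is the product of diagonal entries.
Diagonal entries: 7, 9, 6, 9
det(g) = 7 * 9 * 6 * 9 = 3402

3402


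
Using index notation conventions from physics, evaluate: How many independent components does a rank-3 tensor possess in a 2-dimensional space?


The number of components of a rank-r tensor in d dimensions is d^r.
Here d = 2 and r = 3.
2^3 = 8

8


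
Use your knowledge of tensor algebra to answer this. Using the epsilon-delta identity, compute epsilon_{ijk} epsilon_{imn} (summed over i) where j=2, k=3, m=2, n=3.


Using the identity: epsilon_{ijk} epsilon_{imn} = delta_{jm} delta_{kn} - delta_{jn} delta_{km}.
delta_{22} = 1
delta_{33} = 1
delta_{23} = 0
delta_{32} = 0
Result = 1 * 1 - 0 * 0 = 1 - 0 = 1

1


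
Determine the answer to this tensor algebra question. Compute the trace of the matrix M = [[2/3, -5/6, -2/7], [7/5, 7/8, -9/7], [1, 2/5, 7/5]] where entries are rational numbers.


The trace is the sum of diagonal entries.
Diagonal: M[1,1] = 2/3, M[2,2] = 7/8, M[3,3] = 7/5
Tr(M) = 2/3 + 7/8 + 7/5
Computing step by step:
After adding M[1,1]: 2/3
After adding M[2,2]: 37/24
After adding M[3,3]: 353/120
Tr(M) = 353/120

353/120


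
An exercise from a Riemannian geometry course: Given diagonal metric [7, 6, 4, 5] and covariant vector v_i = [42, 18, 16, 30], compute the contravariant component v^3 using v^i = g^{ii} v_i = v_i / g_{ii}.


To raise an index with a diagonal metric: v^i = v_i / g_{ii}.
For index 3: v_3 = 16, g_{33} = 4
v^3 = 16 / 4 = 4

4


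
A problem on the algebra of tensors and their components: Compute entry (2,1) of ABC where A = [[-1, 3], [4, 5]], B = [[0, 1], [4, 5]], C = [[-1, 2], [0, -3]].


(ABC)_{21} = sum_m (AB)_{2m} C_{m1}. First compute row 2 of AB.
(AB)_{21} = 4*0 + 5*4 = 20
(AB)_{22} = 4*1 + 5*5 = 29
Now contract with column 1 of C:
(AB)_{21} * C_{11} = 20 * -1 = -20
(AB)_{22} * C_{21} = 29 * 0 = 0
(ABC)_{21} = -20 + 0 = -20

-20


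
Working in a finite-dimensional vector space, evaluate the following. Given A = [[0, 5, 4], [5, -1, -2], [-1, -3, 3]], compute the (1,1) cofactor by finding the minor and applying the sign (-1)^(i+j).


To find cofactor C_{11}, delete row 1 and column 1.
The resulting 2x2 submatrix is: [[-1, -2], [-3, 3]]
Minor M_{11} = -1*3 - -2*-3
  = -3 - 6 = -9
Sign = (-1)^(1+1) = (-1)^2 = 1
Cofactor C_{11} = 1 * -9 = -9

-9


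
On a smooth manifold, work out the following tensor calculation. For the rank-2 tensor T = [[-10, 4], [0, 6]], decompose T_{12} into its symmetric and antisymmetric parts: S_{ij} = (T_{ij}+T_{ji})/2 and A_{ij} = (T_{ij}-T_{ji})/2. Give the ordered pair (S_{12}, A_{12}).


T_{12} = 4
T_{21} = 0
S_{12} = (4 + 0)/2 = 4/2 = 2
A_{12} = (4 - 0)/2 = 4/2 = 2
Check: S + A = 2 + 2 = 4 = T_{12}.

(2, 2)


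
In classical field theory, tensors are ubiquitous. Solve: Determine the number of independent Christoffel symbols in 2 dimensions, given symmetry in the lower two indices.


Christoffel symbols Gamma^k_{ij} are symmetric in i,j, so there are d * d(d+1)/2 independent symbols.
d = 2
d(d+1)/2 = 2 * 3 / 2 = 3
Total = 2 * 3 = 6

6


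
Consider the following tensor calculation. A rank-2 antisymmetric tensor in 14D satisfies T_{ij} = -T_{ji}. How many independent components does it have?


An antisymmetric rank-2 tensor satisfies A_{ij} = -A_{ji}, so diagonal entries are zero.
The independent components are the upper-triangular entries: C(n, 2) = n(n-1)/2.
n = 14
C(14, 2) = 14 * 13 / 2 = 182 / 2 = 91

91


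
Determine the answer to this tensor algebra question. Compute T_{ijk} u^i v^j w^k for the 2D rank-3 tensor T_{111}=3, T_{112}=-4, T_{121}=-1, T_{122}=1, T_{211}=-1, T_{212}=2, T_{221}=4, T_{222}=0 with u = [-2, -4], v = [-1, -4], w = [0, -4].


S = sum over i,j,k of T_{ijk} u_i v_j w_k. Expanding all 8 terms:
T_{111}*u_1*v_1*w_1 = 3*-2*-1*0 = 0  (running total: 0)
T_{112}*u_1*v_1*w_2 = -4*-2*-1*-4 = 32  (running total: 32)
T_{121}*u_1*v_2*w_1 = -1*-2*-4*0 = 0  (running total: 32)
T_{122}*u_1*v_2*w_2 = 1*-2*-4*-4 = -32  (running total: 0)
T_{211}*u_2*v_1*w_1 = -1*-4*-1*0 = 0  (running total: 0)
T_{212}*u_2*v_1*w_2 = 2*-4*-1*-4 = -32  (running total: -32)
T_{221}*u_2*v_2*w_1 = 4*-4*-4*0 = 0  (running total: -32)
T_{222}*u_2*v_2*w_2 = 0*-4*-4*-4 = 0  (running total: -32)
S = -32

-32


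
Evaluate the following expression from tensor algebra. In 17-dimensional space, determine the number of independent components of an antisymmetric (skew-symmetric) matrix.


An antisymmetric rank-2 tensor satisfies A_{ij} = -A_{ji}, so diagonal entries are zero.
The independent components are the upper-triangular entries: C(n, 2) = n(n-1)/2.
n = 17
C(17, 2) = 17 * 16 / 2 = 272 / 2 = 136

136


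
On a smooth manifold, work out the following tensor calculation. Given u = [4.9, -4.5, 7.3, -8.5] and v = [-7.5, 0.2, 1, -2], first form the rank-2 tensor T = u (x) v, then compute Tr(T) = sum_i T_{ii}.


The outer product gives T_{ij} = u_i v_j.
The trace (contraction) is Tr(T) = sum_i T_{ii} = sum_i u_i v_i.
Diagonal entries:
T_{11} = u_1 * v_1 = 4.9 * -7.5 = -36.75
T_{22} = u_2 * v_2 = -4.5 * 0.2 = -0.9
T_{33} = u_3 * v_3 = 7.3 * 1 = 7.3
T_{44} = u_4 * v_4 = -8.5 * -2 = 17
Tr(T) = -36.75 + -0.9 + 7.3 + 17 = -13.35

-13.35


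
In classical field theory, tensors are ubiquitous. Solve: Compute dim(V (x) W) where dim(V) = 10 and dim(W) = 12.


The dimension of a tensor product is the product of dimensions.
dim(V) = 10, dim(W) = 12
dim(V (x) W) = 10 * 12 = 120

120


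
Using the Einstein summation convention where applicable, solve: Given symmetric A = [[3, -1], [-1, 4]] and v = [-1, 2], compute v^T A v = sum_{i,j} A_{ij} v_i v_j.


First compute Av:
(Av)_1 = 3*-1 + -1*2 = -5
(Av)_2 = -1*-1 + 4*2 = 9
Av = [-5, 9]
Then v^T (Av) = -1*-5 + 2*9
= 5 + 18 = 23

23


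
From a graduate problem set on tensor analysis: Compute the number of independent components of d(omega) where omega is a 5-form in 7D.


The exterior derivative of a p-form is a (p+1)-form.
Its number of independent components is C(n, p+1).
n = 7, p+1 = 6
C(7, 6) = 7

7


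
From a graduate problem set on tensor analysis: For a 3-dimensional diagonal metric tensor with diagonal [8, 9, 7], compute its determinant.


For a diagonal metric, the determinant is the product of diagonal entries.
Diagonal entries: 8, 9, 7
det(g) = 8 * 9 * 7 = 504

504


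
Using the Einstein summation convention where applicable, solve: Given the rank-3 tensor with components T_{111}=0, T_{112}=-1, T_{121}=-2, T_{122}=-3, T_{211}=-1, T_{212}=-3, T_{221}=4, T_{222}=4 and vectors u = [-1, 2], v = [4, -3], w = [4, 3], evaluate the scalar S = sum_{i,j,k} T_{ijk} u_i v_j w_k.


S = sum over i,j,k of T_{ijk} u_i v_j w_k. Expanding all 8 terms:
T_{111}*u_1*v_1*w_1 = 0*-1*4*4 = 0  (running total: 0)
T_{112}*u_1*v_1*w_2 = -1*-1*4*3 = 12  (running total: 12)
T_{121}*u_1*v_2*w_1 = -2*-1*-3*4 = -24  (running total: -12)
T_{122}*u_1*v_2*w_2 = -3*-1*-3*3 = -27  (running total: -39)
T_{211}*u_2*v_1*w_1 = -1*2*4*4 = -32  (running total: -71)
T_{212}*u_2*v_1*w_2 = -3*2*4*3 = -72  (running total: -143)
T_{221}*u_2*v_2*w_1 = 4*2*-3*4 = -96  (running total: -239)
T_{222}*u_2*v_2*w_2 = 4*2*-3*3 = -72  (running total: -311)
S = -311

-311


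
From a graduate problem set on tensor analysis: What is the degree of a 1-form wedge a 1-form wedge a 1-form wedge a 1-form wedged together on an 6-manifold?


The degree of a wedge product is the sum of the degrees of the individual forms.
Degrees: 1, 1, 1, 1
Total degree = 1 + 1 + 1 + 1 = 4

4


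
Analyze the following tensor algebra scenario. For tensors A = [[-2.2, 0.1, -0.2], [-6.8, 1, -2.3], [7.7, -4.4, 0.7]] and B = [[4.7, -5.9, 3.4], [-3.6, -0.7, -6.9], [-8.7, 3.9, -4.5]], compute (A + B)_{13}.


Tensor addition is component-wise: (A + B)_{ij} = A_{ij} + B_{ij}.
A_{13} = -0.2
B_{13} = 3.4
(A + B)_{13} = -0.2 + 3.4 = 3.2

3.2


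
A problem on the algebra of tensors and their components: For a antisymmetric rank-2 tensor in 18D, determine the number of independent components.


A antisymmetric rank-2 tensor in d dimensions has d(d-1)/2 independent components.
d = 18
d(d-1)/2 = 18 * 17 / 2 = 306 / 2 = 153

153


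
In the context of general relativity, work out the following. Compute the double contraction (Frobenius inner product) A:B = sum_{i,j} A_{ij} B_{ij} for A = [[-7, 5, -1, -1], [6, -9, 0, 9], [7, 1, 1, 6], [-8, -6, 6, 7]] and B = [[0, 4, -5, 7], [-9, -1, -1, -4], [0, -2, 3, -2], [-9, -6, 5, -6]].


A:B = sum over all i,j of A_{ij} * B_{ij}.
Row 1: -7*0=0, 5*4=20, -1*-5=5, -1*7=-7 => row sum = 18
Row 2: 6*-9=-54, -9*-1=9, 0*-1=0, 9*-4=-36 => row sum = -81
Row 3: 7*0=0, 1*-2=-2, 1*3=3, 6*-2=-12 => row sum = -11
Row 4: -8*-9=72, -6*-6=36, 6*5=30, 7*-6=-42 => row sum = 96
Total = 18 + -81 + -11 + 96 = 22

22


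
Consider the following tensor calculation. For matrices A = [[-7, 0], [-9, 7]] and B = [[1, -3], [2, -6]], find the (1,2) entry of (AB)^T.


(AB)^T_{ij} = (AB)_{ji} = sum_k A_{jk} B_{ki}.
For i=1, j=2 we need (AB)_{21}:
A_{21} * B_{11} = -9 * 1 = -9
A_{22} * B_{21} = 7 * 2 = 14
Sum = -9 + 14 = 5

5


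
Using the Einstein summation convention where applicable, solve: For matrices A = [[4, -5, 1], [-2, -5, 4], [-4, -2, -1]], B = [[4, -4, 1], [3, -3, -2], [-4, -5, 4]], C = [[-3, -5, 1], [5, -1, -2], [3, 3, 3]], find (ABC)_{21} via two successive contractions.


(ABC)_{21} = sum_m (AB)_{2m} C_{m1}. First compute row 2 of AB.
(AB)_{21} = -2*4 + -5*3 + 4*-4 = -39
(AB)_{22} = -2*-4 + -5*-3 + 4*-5 = 3
(AB)_{23} = -2*1 + -5*-2 + 4*4 = 24
Now contract with column 1 of C:
(AB)_{21} * C_{11} = -39 * -3 = 117
(AB)_{22} * C_{21} = 3 * 5 = 15
(AB)_{23} * C_{31} = 24 * 3 = 72
(ABC)_{21} = 117 + 15 + 72 = 204

204


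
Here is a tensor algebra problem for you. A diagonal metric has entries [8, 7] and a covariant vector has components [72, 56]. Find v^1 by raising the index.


To raise an index with a diagonal metric: v^i = v_i / g_{ii}.
For index 1: v_1 = 72, g_{11} = 8
v^1 = 72 / 8 = 9

9


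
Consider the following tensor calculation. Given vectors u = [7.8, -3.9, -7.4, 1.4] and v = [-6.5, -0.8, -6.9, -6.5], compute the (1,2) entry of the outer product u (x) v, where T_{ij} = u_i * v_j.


The outer product entry T_{ij} = u_i * v_j.
We need i=1, j=2.
u_1 = 7.8, v_2 = -0.8
T_{1,2} = 7.8 * -0.8 = -6.24

-6.24


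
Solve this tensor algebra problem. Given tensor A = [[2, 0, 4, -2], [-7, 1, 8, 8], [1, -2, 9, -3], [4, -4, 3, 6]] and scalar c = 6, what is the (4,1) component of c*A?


Scalar multiplication: (cA)_{ij} = c * A_{ij}.
c = 6
A_{41} = 4
(cA)_{41} = 6 * 4 = 24

24


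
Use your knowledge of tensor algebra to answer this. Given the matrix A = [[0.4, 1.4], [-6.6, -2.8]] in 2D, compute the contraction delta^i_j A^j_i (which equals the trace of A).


The contraction (trace) of a rank-2 tensor is the sum of its diagonal elements.
Diagonal entries: A[1,1] = 0.4, A[2,2] = -2.8
Tr(A) = 0.4 + -2.8 = -2.4

-2.4


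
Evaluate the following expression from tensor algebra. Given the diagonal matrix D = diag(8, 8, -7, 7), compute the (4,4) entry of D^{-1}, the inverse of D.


For a diagonal matrix, the inverse has entries (D^{-1})_{ii} = 1/d_{ii}.
The diagonal entries are: d_{11} = 8, d_{22} = 8, d_{33} = -7, d_{44} = 7
We need (D^{-1})_{44} = 1/d_{44} = 1/7 = 1/7

1/7


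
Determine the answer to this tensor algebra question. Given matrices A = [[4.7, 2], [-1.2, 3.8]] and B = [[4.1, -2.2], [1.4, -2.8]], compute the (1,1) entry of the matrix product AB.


(AB)_{ij} = sum_k A_{ik} B_{kj}.
For i=1, j=1:
A_{11} * B_{11} = 4.7 * 4.1 = 19.27
A_{12} * B_{21} = 2 * 1.4 = 2.8
Sum = 19.27 + 2.8 = 22.07

22.07


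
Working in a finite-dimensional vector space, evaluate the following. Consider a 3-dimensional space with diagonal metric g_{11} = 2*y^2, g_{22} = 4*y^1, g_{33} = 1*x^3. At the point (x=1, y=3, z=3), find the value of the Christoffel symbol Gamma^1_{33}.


For a diagonal metric, Gamma^k_{ij} = (1/2) g^{kk} (dg_{ik}/dx_j + dg_{jk}/dx_i - dg_{ij}/dx_k).
The metric is diagonal, so g_{ab} = 0 for a != b.
At the given point: g_{11} = 18, g_{22} = 12, g_{33} = 1
g^{11} = 1/18
dg_{31}/dx_3 = 0 (off-diagonal)
dg_{31}/dx_3 = 0 (off-diagonal)
dg_{33}/dx_1 = dg_{33}/dx_1 = 3
Numerator = 0 + 0 - 3 = -3
Gamma^1_{33} = -3 / (2 * 18) = -1/12

-1/12


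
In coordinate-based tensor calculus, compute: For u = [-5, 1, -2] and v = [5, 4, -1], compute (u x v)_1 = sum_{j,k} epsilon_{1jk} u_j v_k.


(u x v)_1 = sum_{j,k} epsilon_{1jk} u_j v_k. Only permutations of (1,2,3) contribute; the two non-zero terms are:
eps_{123} u_2 v_3 = 1 * 1 * -1 = -1
eps_{132} u_3 v_2 = -1 * -2 * 4 = 8
(u x v)_1 = 7

7


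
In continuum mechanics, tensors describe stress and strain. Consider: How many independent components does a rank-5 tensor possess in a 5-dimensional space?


The number of components of a rank-r tensor in d dimensions is d^r.
Here d = 5 and r = 5.
5^5 = 3125

3125


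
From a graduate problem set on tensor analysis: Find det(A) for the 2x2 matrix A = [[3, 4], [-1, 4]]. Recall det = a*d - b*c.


For a 2x2 matrix [[a, b], [c, d]], det = a*d - b*c.
a = 3, b = 4, c = -1, d = 4
a*d = 3 * 4 = 12
b*c = 4 * -1 = -4
det = 12 - -4 = 16

16


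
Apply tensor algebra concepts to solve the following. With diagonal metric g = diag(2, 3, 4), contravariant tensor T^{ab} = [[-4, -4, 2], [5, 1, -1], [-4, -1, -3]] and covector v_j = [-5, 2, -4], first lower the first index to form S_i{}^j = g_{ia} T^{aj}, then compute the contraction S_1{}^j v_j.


Step 1: lower the first index. For a diagonal metric, g_{ia} T^{aj} = g_{ii} T^{ij} (no sum on i).
g_{11} = 2
S_1{}^1 = 2 * T^{11} = 2 * -4 = -8
S_1{}^2 = 2 * T^{12} = 2 * -4 = -8
S_1{}^3 = 2 * T^{13} = 2 * 2 = 4
Step 2: contract S_1{}^j with v_j.
S_1{}^1 * v_1 = -8 * -5 = 40
S_1{}^2 * v_2 = -8 * 2 = -16
S_1{}^3 * v_3 = 4 * -4 = -16
Result = 40 + -16 + -16 = 8

8


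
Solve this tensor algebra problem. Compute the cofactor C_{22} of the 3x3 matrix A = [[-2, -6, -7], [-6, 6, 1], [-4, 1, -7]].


To find cofactor C_{22}, delete row 2 and column 2.
The resulting 2x2 submatrix is: [[-2, -7], [-4, -7]]
Minor M_{22} = -2*-7 - -7*-4
  = 14 - 28 = -14
Sign = (-1)^(2+2) = (-1)^4 = 1
Cofactor C_{22} = 1 * -14 = -14

-14


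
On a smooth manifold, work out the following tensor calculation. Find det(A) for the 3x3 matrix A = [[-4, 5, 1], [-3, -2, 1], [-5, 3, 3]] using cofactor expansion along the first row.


Expanding along the first row, det(A) = a11*M_11 - a12*M_12 + a13*M_13, where M_1j is the (1,j) minor.
Minor M_11 = -2*3 - 1*3 = -9
Minor M_12 = -3*3 - 1*-5 = -4
Minor M_13 = -3*3 - -2*-5 = -19
det = -4*(-9) - 5*(-4) + 1*(-19)
    = 36 - -20 + -19
    = 37

37


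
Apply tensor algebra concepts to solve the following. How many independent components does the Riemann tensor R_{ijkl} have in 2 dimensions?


The Riemann tensor in d dimensions has d^2(d^2 - 1)/12 independent components.
d = 2, so d^2 = 4
d^2 - 1 = 3
d^2(d^2 - 1) = 4 * 3 = 12
Divide by 12: 12 / 12 = 1

1


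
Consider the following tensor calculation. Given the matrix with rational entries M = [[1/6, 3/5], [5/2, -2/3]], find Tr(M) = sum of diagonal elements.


The trace is the sum of diagonal entries.
Diagonal: M[1,1] = 1/6, M[2,2] = -2/3
Tr(M) = 1/6 + -2/3
Computing step by step:
After adding M[1,1]: 1/6
After adding M[2,2]: -1/2
Tr(M) = -1/2

-1/2


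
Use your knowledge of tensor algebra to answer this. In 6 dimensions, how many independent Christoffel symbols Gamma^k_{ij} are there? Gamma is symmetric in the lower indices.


Christoffel symbols Gamma^k_{ij} are symmetric in i,j, so there are d * d(d+1)/2 independent symbols.
d = 6
d(d+1)/2 = 6 * 7 / 2 = 21
Total = 6 * 21 = 126

126


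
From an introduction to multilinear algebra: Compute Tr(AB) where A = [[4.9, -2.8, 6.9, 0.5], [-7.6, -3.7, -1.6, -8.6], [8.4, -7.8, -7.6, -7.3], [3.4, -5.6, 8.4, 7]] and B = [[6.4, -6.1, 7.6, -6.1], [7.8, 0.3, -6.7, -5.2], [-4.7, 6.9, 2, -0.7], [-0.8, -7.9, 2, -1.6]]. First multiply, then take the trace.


Tr(AB) = sum_i (AB)_{ii} where (AB)_{ii} = sum_k A_{ik} B_{ki}.
(AB)_{11} = 4.9*6.4 + -2.8*7.8 + 6.9*-4.7 + 0.5*-0.8 = -23.31
(AB)_{22} = -7.6*-6.1 + -3.7*0.3 + -1.6*6.9 + -8.6*-7.9 = 102.15
(AB)_{33} = 8.4*7.6 + -7.8*-6.7 + -7.6*2 + -7.3*2 = 86.3
(AB)_{44} = 3.4*-6.1 + -5.6*-5.2 + 8.4*-0.7 + 7*-1.6 = -8.7
Tr(AB) = -23.31 + 102.15 + 86.3 + -8.7 = 156.44

156.44


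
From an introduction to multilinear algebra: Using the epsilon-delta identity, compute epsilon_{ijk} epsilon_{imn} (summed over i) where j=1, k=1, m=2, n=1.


Using the identity: epsilon_{ijk} epsilon_{imn} = delta_{jm} delta_{kn} - delta_{jn} delta_{km}.
delta_{12} = 0
delta_{11} = 1
delta_{11} = 1
delta_{12} = 0
Result = 0 * 1 - 1 * 0 = 0 - 0 = 0

0


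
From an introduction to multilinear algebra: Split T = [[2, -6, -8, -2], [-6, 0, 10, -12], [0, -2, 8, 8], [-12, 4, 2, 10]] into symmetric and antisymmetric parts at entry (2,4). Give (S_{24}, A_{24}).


T_{24} = -12
T_{42} = 4
S_{24} = (-12 + 4)/2 = -8/2 = -4
A_{24} = (-12 - 4)/2 = -16/2 = -8
Check: S + A = -4 + -8 = -12 = T_{24}.

(-4, -8)


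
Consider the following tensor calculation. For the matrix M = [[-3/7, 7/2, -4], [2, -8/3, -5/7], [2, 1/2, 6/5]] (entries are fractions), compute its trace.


The trace is the sum of diagonal entries.
Diagonal: M[1,1] = -3/7, M[2,2] = -8/3, M[3,3] = 6/5
Tr(M) = -3/7 + -8/3 + 6/5
Computing step by step:
After adding M[1,1]: -3/7
After adding M[2,2]: -65/21
After adding M[3,3]: -199/105
Tr(M) = -199/105

-199/105


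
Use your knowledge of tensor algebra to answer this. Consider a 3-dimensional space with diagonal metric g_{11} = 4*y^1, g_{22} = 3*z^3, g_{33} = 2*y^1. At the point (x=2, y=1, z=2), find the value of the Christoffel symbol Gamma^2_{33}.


For a diagonal metric, Gamma^k_{ij} = (1/2) g^{kk} (dg_{ik}/dx_j + dg_{jk}/dx_i - dg_{ij}/dx_k).
The metric is diagonal, so g_{ab} = 0 for a != b.
At the given point: g_{11} = 4, g_{22} = 24, g_{33} = 2
g^{22} = 1/24
dg_{32}/dx_3 = 0 (off-diagonal)
dg_{32}/dx_3 = 0 (off-diagonal)
dg_{33}/dx_2 = dg_{33}/dx_2 = 2
Numerator = 0 + 0 - 2 = -2
Gamma^2_{33} = -2 / (2 * 24) = -1/24

-1/24
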